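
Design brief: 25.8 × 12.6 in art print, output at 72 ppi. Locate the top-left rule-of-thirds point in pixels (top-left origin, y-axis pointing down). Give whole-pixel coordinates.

In pixels the canvas is 25.8 × 72 = 1857.6 wide and 12.6 × 72 = 907.2 tall.
The top-left point is one-third across and one-third down:
x = 1 × 1857.6/3 ≈ 619; y = 1 × 907.2/3 ≈ 302.

(619, 302)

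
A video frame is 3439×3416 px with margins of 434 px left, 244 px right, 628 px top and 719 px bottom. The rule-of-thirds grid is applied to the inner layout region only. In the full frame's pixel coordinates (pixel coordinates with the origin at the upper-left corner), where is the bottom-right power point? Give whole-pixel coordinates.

(2275, 2007)

Content width = 3439 − 434 − 244 = 2761 px; content height = 3416 − 628 − 719 = 2069 px.
Bottom-right is two-thirds across and two-thirds down within the inner layout region.
x = 434 + 2 × 2761/3 = 434 + 1840.67 ≈ 2275
y = 628 + 2 × 2069/3 = 628 + 1379.33 ≈ 2007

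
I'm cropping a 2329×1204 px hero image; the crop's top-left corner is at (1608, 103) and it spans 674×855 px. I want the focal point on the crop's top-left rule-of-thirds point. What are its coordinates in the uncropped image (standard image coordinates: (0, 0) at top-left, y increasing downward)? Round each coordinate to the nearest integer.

One third of the crop width 674 is 224.67 px.
One third of the crop height 855 is 285.00 px.
The top-left point is one-third across and one-third down within the crop:
x = 1608 + 1 × 224.67 ≈ 1833; y = 103 + 1 × 285.00 ≈ 388.

x = 1833 px, y = 388 px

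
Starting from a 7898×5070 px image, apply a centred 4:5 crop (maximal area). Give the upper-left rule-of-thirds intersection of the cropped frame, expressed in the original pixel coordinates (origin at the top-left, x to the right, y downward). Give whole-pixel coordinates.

(3273, 1690)

7898/5070 > 4/5, so the 4:5 crop keeps the full height 5070 and trims width to 5070 × 4/5 = 4056.00 px.
Left offset = (7898 − 4056.00)/2 = 1921.00 px; top offset = 0.
Upper-left is one-third across and one-third down within the crop:
x = 1921.00 + 1 × 4056.00/3 ≈ 3273; y = 0.00 + 1 × 5070.00/3 ≈ 1690.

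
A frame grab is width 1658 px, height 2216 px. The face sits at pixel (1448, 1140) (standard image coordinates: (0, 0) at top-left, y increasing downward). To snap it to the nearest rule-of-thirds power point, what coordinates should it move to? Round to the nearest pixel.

Third lines: x ∈ {553, 1105}, y ∈ {739, 1477}.
1448 is closer to x = 1105; 1140 is closer to y = 1477.
So the nearest intersection is the lower-right power point.

x = 1105 px, y = 1477 px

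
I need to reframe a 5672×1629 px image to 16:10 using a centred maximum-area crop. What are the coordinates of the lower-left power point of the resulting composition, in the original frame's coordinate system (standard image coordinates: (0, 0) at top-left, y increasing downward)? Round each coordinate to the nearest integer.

5672/1629 > 16/10, so the 16:10 crop keeps the full height 1629 and trims width to 1629 × 16/10 = 2606.40 px.
Left offset = (5672 − 2606.40)/2 = 1532.80 px; top offset = 0.
Lower-left is one-third across and two-thirds down within the crop:
x = 1532.80 + 1 × 2606.40/3 ≈ 2402; y = 0.00 + 2 × 1629.00/3 ≈ 1086.

(2402, 1086)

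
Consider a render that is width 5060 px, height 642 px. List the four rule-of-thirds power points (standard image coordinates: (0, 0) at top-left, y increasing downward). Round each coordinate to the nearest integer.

(1687, 214), (3373, 214), (1687, 428), (3373, 428)

One third of 5060 is 1686.67; one third of 642 is 214.
Vertical third lines at x = 1687 and x = 3373; horizontal third lines at y = 214 and y = 428.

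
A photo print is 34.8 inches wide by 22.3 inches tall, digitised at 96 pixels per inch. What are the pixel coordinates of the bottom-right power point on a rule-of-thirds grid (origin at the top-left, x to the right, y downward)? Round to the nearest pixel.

x = 2227 px, y = 1427 px

In pixels the canvas is 34.8 × 96 = 3340.8 wide and 22.3 × 96 = 2140.8 tall.
The bottom-right point is two-thirds across and two-thirds down:
x = 2 × 3340.8/3 ≈ 2227; y = 2 × 2140.8/3 ≈ 1427.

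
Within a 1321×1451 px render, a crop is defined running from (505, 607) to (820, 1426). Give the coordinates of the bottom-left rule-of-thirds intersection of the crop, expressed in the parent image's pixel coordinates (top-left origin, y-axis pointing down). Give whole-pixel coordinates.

Crop width = 820 − 505 = 315 px; one third is 105.00 px.
Crop height = 1426 − 607 = 819 px; one third is 273.00 px.
The bottom-left point is one-third across and two-thirds down within the crop:
x = 505 + 1 × 105.00 ≈ 610; y = 607 + 2 × 273.00 ≈ 1153.

(610, 1153)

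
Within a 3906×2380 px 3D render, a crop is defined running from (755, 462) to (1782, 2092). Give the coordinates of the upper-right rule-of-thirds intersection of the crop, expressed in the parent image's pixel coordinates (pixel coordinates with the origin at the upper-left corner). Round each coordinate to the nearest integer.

x = 1440 px, y = 1005 px

Crop width = 1782 − 755 = 1027 px; one third is 342.33 px.
Crop height = 2092 − 462 = 1630 px; one third is 543.33 px.
The upper-right point is two-thirds across and one-third down within the crop:
x = 755 + 2 × 342.33 ≈ 1440; y = 462 + 1 × 543.33 ≈ 1005.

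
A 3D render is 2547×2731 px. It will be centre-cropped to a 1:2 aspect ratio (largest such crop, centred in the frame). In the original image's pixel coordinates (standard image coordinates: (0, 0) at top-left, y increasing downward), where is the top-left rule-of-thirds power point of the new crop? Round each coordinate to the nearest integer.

2547/2731 > 1/2, so the 1:2 crop keeps the full height 2731 and trims width to 2731 × 1/2 = 1365.50 px.
Left offset = (2547 − 1365.50)/2 = 590.75 px; top offset = 0.
Top-left is one-third across and one-third down within the crop:
x = 590.75 + 1 × 1365.50/3 ≈ 1046; y = 0.00 + 1 × 2731.00/3 ≈ 910.

(1046, 910)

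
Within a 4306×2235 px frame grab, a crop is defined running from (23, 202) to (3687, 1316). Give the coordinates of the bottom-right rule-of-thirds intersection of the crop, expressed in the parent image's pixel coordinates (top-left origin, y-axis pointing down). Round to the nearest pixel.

(2466, 945)

Crop width = 3687 − 23 = 3664 px; one third is 1221.33 px.
Crop height = 1316 − 202 = 1114 px; one third is 371.33 px.
The bottom-right point is two-thirds across and two-thirds down within the crop:
x = 23 + 2 × 1221.33 ≈ 2466; y = 202 + 2 × 371.33 ≈ 945.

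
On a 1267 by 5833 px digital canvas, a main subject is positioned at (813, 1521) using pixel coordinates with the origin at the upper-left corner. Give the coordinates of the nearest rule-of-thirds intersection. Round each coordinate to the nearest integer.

(845, 1944)

Third lines: x ∈ {422, 845}, y ∈ {1944, 3889}.
813 is closer to x = 845; 1521 is closer to y = 1944.
So the nearest intersection is the upper-right power point.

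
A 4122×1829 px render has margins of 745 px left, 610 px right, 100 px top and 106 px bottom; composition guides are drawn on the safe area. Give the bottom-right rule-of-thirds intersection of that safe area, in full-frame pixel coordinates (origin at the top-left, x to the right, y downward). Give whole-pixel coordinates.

Content width = 4122 − 745 − 610 = 2767 px; content height = 1829 − 100 − 106 = 1623 px.
Bottom-right is two-thirds across and two-thirds down within the safe area.
x = 745 + 2 × 2767/3 = 745 + 1844.67 ≈ 2590
y = 100 + 2 × 1623/3 = 100 + 1082.00 ≈ 1182

(2590, 1182)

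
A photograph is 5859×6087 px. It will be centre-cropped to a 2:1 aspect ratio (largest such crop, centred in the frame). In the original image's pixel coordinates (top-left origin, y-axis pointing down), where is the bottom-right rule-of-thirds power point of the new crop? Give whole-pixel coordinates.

x = 3906 px, y = 3532 px

5859/6087 < 2/1, so the 2:1 crop keeps the full width 5859 and trims height to 5859 × 1/2 = 2929.50 px.
Top offset = (6087 − 2929.50)/2 = 1578.75 px; left offset = 0.
Bottom-right is two-thirds across and two-thirds down within the crop:
x = 0.00 + 2 × 5859.00/3 ≈ 3906; y = 1578.75 + 2 × 2929.50/3 ≈ 3532.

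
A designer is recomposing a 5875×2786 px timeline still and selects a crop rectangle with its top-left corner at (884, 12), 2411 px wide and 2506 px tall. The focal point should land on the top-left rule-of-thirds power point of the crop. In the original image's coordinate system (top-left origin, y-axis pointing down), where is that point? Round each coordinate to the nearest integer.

One third of the crop width 2411 is 803.67 px.
One third of the crop height 2506 is 835.33 px.
The top-left point is one-third across and one-third down within the crop:
x = 884 + 1 × 803.67 ≈ 1688; y = 12 + 1 × 835.33 ≈ 847.

(1688, 847)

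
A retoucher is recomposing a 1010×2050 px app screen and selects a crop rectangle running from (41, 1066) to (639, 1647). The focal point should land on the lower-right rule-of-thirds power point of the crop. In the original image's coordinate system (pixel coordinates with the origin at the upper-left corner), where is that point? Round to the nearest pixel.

Crop width = 639 − 41 = 598 px; one third is 199.33 px.
Crop height = 1647 − 1066 = 581 px; one third is 193.67 px.
The lower-right point is two-thirds across and two-thirds down within the crop:
x = 41 + 2 × 199.33 ≈ 440; y = 1066 + 2 × 193.67 ≈ 1453.

(440, 1453)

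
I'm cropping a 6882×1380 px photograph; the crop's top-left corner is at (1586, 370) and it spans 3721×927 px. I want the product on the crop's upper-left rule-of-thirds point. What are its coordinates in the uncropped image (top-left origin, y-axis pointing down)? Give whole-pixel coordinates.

One third of the crop width 3721 is 1240.33 px.
One third of the crop height 927 is 309.00 px.
The upper-left point is one-third across and one-third down within the crop:
x = 1586 + 1 × 1240.33 ≈ 2826; y = 370 + 1 × 309.00 ≈ 679.

x = 2826 px, y = 679 px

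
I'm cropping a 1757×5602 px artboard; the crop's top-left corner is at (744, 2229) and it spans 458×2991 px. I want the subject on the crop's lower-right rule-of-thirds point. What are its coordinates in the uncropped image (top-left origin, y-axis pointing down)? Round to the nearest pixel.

One third of the crop width 458 is 152.67 px.
One third of the crop height 2991 is 997.00 px.
The lower-right point is two-thirds across and two-thirds down within the crop:
x = 744 + 2 × 152.67 ≈ 1049; y = 2229 + 2 × 997.00 ≈ 4223.

(1049, 4223)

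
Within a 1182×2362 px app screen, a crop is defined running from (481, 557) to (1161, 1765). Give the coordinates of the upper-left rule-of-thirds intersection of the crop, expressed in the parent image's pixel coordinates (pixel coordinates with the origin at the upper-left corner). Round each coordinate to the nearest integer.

(708, 960)

Crop width = 1161 − 481 = 680 px; one third is 226.67 px.
Crop height = 1765 − 557 = 1208 px; one third is 402.67 px.
The upper-left point is one-third across and one-third down within the crop:
x = 481 + 1 × 226.67 ≈ 708; y = 557 + 1 × 402.67 ≈ 960.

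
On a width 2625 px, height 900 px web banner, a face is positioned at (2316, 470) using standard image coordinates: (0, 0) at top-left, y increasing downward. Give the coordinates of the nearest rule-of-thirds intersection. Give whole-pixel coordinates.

Third lines: x ∈ {875, 1750}, y ∈ {300, 600}.
2316 is closer to x = 1750; 470 is closer to y = 600.
So the nearest intersection is the lower-right power point.

(1750, 600)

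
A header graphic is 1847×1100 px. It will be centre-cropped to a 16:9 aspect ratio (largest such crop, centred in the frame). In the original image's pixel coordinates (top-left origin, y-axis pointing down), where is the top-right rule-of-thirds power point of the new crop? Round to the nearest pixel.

x = 1231 px, y = 377 px

1847/1100 < 16/9, so the 16:9 crop keeps the full width 1847 and trims height to 1847 × 9/16 = 1038.94 px.
Top offset = (1100 − 1038.94)/2 = 30.53 px; left offset = 0.
Top-right is two-thirds across and one-third down within the crop:
x = 0.00 + 2 × 1847.00/3 ≈ 1231; y = 30.53 + 1 × 1038.94/3 ≈ 377.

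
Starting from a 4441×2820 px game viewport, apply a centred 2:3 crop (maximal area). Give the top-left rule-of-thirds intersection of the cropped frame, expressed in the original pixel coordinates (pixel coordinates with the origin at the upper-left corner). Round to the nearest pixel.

4441/2820 > 2/3, so the 2:3 crop keeps the full height 2820 and trims width to 2820 × 2/3 = 1880.00 px.
Left offset = (4441 − 1880.00)/2 = 1280.50 px; top offset = 0.
Top-left is one-third across and one-third down within the crop:
x = 1280.50 + 1 × 1880.00/3 ≈ 1907; y = 0.00 + 1 × 2820.00/3 ≈ 940.

x = 1907 px, y = 940 px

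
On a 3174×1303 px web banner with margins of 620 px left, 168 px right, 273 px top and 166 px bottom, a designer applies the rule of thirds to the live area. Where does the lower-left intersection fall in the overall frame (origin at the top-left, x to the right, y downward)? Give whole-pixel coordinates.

Content width = 3174 − 620 − 168 = 2386 px; content height = 1303 − 273 − 166 = 864 px.
Lower-left is one-third across and two-thirds down within the live area.
x = 620 + 1 × 2386/3 = 620 + 795.33 ≈ 1415
y = 273 + 2 × 864/3 = 273 + 576.00 ≈ 849

(1415, 849)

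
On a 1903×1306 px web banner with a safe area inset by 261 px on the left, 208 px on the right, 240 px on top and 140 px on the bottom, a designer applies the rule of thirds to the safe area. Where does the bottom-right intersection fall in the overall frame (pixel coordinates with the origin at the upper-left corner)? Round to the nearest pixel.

(1217, 857)

Content width = 1903 − 261 − 208 = 1434 px; content height = 1306 − 240 − 140 = 926 px.
Bottom-right is two-thirds across and two-thirds down within the safe area.
x = 261 + 2 × 1434/3 = 261 + 956.00 ≈ 1217
y = 240 + 2 × 926/3 = 240 + 617.33 ≈ 857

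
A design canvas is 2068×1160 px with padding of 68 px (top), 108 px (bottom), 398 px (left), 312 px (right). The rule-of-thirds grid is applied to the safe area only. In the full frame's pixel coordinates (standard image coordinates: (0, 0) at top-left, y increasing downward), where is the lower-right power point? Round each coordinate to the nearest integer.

x = 1303 px, y = 724 px

Content width = 2068 − 398 − 312 = 1358 px; content height = 1160 − 68 − 108 = 984 px.
Lower-right is two-thirds across and two-thirds down within the safe area.
x = 398 + 2 × 1358/3 = 398 + 905.33 ≈ 1303
y = 68 + 2 × 984/3 = 68 + 656.00 ≈ 724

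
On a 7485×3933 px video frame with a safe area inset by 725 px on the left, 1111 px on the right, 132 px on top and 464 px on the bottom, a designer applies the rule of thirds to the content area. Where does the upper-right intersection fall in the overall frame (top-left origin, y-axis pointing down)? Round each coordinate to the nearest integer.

Content width = 7485 − 725 − 1111 = 5649 px; content height = 3933 − 132 − 464 = 3337 px.
Upper-right is two-thirds across and one-third down within the content area.
x = 725 + 2 × 5649/3 = 725 + 3766.00 ≈ 4491
y = 132 + 1 × 3337/3 = 132 + 1112.33 ≈ 1244

x = 4491 px, y = 1244 px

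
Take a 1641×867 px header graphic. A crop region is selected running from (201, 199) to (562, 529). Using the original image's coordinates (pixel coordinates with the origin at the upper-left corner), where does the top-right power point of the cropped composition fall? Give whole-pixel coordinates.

x = 442 px, y = 309 px

Crop width = 562 − 201 = 361 px; one third is 120.33 px.
Crop height = 529 − 199 = 330 px; one third is 110.00 px.
The top-right point is two-thirds across and one-third down within the crop:
x = 201 + 2 × 120.33 ≈ 442; y = 199 + 1 × 110.00 ≈ 309.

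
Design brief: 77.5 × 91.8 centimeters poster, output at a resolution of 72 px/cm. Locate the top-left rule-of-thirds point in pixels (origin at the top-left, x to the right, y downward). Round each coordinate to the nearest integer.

In pixels the canvas is 77.5 × 72 = 5580 wide and 91.8 × 72 = 6609.6 tall.
The top-left point is one-third across and one-third down:
x = 1 × 5580/3 ≈ 1860; y = 1 × 6609.6/3 ≈ 2203.

(1860, 2203)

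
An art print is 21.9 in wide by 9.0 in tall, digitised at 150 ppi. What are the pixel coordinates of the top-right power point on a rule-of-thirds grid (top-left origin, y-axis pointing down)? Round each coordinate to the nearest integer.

x = 2190 px, y = 450 px

In pixels the canvas is 21.9 × 150 = 3285 wide and 9.0 × 150 = 1350 tall.
The top-right point is two-thirds across and one-third down:
x = 2 × 3285/3 ≈ 2190; y = 1 × 1350/3 ≈ 450.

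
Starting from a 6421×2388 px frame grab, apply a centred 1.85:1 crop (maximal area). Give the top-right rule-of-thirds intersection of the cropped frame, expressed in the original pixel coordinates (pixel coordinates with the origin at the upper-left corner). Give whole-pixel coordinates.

6421/2388 > 1.85/1, so the 1.85:1 crop keeps the full height 2388 and trims width to 2388 × 1.85/1 = 4417.80 px.
Left offset = (6421 − 4417.80)/2 = 1001.60 px; top offset = 0.
Top-right is two-thirds across and one-third down within the crop:
x = 1001.60 + 2 × 4417.80/3 ≈ 3947; y = 0.00 + 1 × 2388.00/3 ≈ 796.

(3947, 796)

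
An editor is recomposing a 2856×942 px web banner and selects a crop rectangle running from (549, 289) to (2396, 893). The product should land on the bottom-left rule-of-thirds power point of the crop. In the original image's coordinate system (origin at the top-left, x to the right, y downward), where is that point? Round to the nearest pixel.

x = 1165 px, y = 692 px

Crop width = 2396 − 549 = 1847 px; one third is 615.67 px.
Crop height = 893 − 289 = 604 px; one third is 201.33 px.
The bottom-left point is one-third across and two-thirds down within the crop:
x = 549 + 1 × 615.67 ≈ 1165; y = 289 + 2 × 201.33 ≈ 692.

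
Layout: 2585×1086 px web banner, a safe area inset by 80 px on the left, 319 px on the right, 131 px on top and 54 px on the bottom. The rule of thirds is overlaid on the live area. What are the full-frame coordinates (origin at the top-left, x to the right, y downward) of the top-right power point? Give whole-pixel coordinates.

Content width = 2585 − 80 − 319 = 2186 px; content height = 1086 − 131 − 54 = 901 px.
Top-right is two-thirds across and one-third down within the live area.
x = 80 + 2 × 2186/3 = 80 + 1457.33 ≈ 1537
y = 131 + 1 × 901/3 = 131 + 300.33 ≈ 431

(1537, 431)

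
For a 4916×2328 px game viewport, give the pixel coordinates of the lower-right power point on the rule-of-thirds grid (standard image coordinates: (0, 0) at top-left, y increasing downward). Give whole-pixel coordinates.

x = 3277 px, y = 1552 px

The lower-right point sits two-thirds of the way across and two-thirds of the way down.
x = 2 × 4916/3 ≈ 3277; y = 2 × 2328/3 ≈ 1552.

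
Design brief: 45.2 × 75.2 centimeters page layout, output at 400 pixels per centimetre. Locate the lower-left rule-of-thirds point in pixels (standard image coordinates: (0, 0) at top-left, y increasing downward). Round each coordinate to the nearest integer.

(6027, 20053)

In pixels the canvas is 45.2 × 400 = 18080 wide and 75.2 × 400 = 30080 tall.
The lower-left point is one-third across and two-thirds down:
x = 1 × 18080/3 ≈ 6027; y = 2 × 30080/3 ≈ 20053.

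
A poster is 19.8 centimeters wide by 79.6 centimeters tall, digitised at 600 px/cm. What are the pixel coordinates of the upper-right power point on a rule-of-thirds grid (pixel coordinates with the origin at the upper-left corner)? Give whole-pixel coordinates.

In pixels the canvas is 19.8 × 600 = 11880 wide and 79.6 × 600 = 47760 tall.
The upper-right point is two-thirds across and one-third down:
x = 2 × 11880/3 ≈ 7920; y = 1 × 47760/3 ≈ 15920.

(7920, 15920)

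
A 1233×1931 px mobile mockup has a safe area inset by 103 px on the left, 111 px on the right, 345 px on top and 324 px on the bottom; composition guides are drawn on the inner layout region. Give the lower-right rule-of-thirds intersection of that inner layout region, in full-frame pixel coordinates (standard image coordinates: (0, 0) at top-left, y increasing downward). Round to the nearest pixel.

(782, 1186)

Content width = 1233 − 103 − 111 = 1019 px; content height = 1931 − 345 − 324 = 1262 px.
Lower-right is two-thirds across and two-thirds down within the inner layout region.
x = 103 + 2 × 1019/3 = 103 + 679.33 ≈ 782
y = 345 + 2 × 1262/3 = 345 + 841.33 ≈ 1186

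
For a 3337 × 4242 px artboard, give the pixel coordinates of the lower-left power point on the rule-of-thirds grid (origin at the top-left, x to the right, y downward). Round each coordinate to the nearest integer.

x = 1112 px, y = 2828 px

The lower-left point sits one-third of the way across and two-thirds of the way down.
x = 1 × 3337/3 ≈ 1112; y = 2 × 4242/3 ≈ 2828.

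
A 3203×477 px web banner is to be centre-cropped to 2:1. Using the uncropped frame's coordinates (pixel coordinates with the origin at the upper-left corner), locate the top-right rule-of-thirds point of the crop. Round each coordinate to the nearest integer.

(1761, 159)

3203/477 > 2/1, so the 2:1 crop keeps the full height 477 and trims width to 477 × 2/1 = 954.00 px.
Left offset = (3203 − 954.00)/2 = 1124.50 px; top offset = 0.
Top-right is two-thirds across and one-third down within the crop:
x = 1124.50 + 2 × 954.00/3 ≈ 1761; y = 0.00 + 1 × 477.00/3 ≈ 159.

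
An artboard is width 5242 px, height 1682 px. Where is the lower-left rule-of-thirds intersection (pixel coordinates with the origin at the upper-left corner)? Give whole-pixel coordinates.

(1747, 1121)

The lower-left point sits one-third of the way across and two-thirds of the way down.
x = 1 × 5242/3 ≈ 1747; y = 2 × 1682/3 ≈ 1121.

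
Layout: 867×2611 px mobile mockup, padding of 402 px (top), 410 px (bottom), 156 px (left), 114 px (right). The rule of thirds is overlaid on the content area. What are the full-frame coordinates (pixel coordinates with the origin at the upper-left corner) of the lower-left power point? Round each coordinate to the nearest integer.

Content width = 867 − 156 − 114 = 597 px; content height = 2611 − 402 − 410 = 1799 px.
Lower-left is one-third across and two-thirds down within the content area.
x = 156 + 1 × 597/3 = 156 + 199.00 ≈ 355
y = 402 + 2 × 1799/3 = 402 + 1199.33 ≈ 1601

(355, 1601)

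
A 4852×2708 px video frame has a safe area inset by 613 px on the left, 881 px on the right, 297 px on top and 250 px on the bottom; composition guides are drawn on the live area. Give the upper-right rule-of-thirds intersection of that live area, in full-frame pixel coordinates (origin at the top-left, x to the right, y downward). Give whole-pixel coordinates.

Content width = 4852 − 613 − 881 = 3358 px; content height = 2708 − 297 − 250 = 2161 px.
Upper-right is two-thirds across and one-third down within the live area.
x = 613 + 2 × 3358/3 = 613 + 2238.67 ≈ 2852
y = 297 + 1 × 2161/3 = 297 + 720.33 ≈ 1017

x = 2852 px, y = 1017 px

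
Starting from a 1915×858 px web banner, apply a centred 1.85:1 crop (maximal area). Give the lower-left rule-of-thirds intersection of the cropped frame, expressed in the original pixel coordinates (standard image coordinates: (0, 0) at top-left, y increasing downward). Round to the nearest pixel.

x = 693 px, y = 572 px

1915/858 > 1.85/1, so the 1.85:1 crop keeps the full height 858 and trims width to 858 × 1.85/1 = 1587.30 px.
Left offset = (1915 − 1587.30)/2 = 163.85 px; top offset = 0.
Lower-left is one-third across and two-thirds down within the crop:
x = 163.85 + 1 × 1587.30/3 ≈ 693; y = 0.00 + 2 × 858.00/3 ≈ 572.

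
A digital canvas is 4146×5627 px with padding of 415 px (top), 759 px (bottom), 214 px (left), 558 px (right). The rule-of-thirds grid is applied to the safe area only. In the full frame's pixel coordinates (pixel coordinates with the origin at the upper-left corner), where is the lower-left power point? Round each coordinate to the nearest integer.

Content width = 4146 − 214 − 558 = 3374 px; content height = 5627 − 415 − 759 = 4453 px.
Lower-left is one-third across and two-thirds down within the safe area.
x = 214 + 1 × 3374/3 = 214 + 1124.67 ≈ 1339
y = 415 + 2 × 4453/3 = 415 + 2968.67 ≈ 3384

(1339, 3384)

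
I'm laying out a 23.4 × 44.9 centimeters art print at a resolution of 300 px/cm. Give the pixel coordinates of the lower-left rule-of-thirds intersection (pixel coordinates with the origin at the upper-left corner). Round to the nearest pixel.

In pixels the canvas is 23.4 × 300 = 7020 wide and 44.9 × 300 = 13470 tall.
The lower-left point is one-third across and two-thirds down:
x = 1 × 7020/3 ≈ 2340; y = 2 × 13470/3 ≈ 8980.

(2340, 8980)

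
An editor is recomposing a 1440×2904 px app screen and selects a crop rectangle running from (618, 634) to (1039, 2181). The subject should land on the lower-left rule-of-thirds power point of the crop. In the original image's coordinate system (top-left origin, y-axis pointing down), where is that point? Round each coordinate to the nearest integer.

Crop width = 1039 − 618 = 421 px; one third is 140.33 px.
Crop height = 2181 − 634 = 1547 px; one third is 515.67 px.
The lower-left point is one-third across and two-thirds down within the crop:
x = 618 + 1 × 140.33 ≈ 758; y = 634 + 2 × 515.67 ≈ 1665.

x = 758 px, y = 1665 px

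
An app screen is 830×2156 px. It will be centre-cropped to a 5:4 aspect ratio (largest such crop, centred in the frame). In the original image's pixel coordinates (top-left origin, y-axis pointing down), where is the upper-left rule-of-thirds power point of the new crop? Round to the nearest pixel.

x = 277 px, y = 967 px

830/2156 < 5/4, so the 5:4 crop keeps the full width 830 and trims height to 830 × 4/5 = 664.00 px.
Top offset = (2156 − 664.00)/2 = 746.00 px; left offset = 0.
Upper-left is one-third across and one-third down within the crop:
x = 0.00 + 1 × 830.00/3 ≈ 277; y = 746.00 + 1 × 664.00/3 ≈ 967.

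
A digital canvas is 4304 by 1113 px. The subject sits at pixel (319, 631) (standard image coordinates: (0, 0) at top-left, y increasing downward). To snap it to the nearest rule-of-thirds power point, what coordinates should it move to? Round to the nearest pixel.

Third lines: x ∈ {1435, 2869}, y ∈ {371, 742}.
319 is closer to x = 1435; 631 is closer to y = 742.
So the nearest intersection is the lower-left power point.

(1435, 742)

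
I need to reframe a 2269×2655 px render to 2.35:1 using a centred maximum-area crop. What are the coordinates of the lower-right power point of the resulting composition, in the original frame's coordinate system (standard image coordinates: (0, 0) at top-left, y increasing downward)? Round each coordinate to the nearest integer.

(1513, 1488)

2269/2655 < 2.35/1, so the 2.35:1 crop keeps the full width 2269 and trims height to 2269 × 1/2.35 = 965.53 px.
Top offset = (2655 − 965.53)/2 = 844.73 px; left offset = 0.
Lower-right is two-thirds across and two-thirds down within the crop:
x = 0.00 + 2 × 2269.00/3 ≈ 1513; y = 844.73 + 2 × 965.53/3 ≈ 1488.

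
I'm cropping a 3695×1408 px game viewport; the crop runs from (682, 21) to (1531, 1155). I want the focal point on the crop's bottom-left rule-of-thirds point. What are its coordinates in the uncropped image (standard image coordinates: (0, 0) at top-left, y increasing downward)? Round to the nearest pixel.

x = 965 px, y = 777 px

Crop width = 1531 − 682 = 849 px; one third is 283.00 px.
Crop height = 1155 − 21 = 1134 px; one third is 378.00 px.
The bottom-left point is one-third across and two-thirds down within the crop:
x = 682 + 1 × 283.00 ≈ 965; y = 21 + 2 × 378.00 ≈ 777.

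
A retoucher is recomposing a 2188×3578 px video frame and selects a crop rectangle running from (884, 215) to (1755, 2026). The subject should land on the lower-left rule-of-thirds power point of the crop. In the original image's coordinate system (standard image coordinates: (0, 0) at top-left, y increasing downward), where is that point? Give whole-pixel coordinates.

x = 1174 px, y = 1422 px

Crop width = 1755 − 884 = 871 px; one third is 290.33 px.
Crop height = 2026 − 215 = 1811 px; one third is 603.67 px.
The lower-left point is one-third across and two-thirds down within the crop:
x = 884 + 1 × 290.33 ≈ 1174; y = 215 + 2 × 603.67 ≈ 1422.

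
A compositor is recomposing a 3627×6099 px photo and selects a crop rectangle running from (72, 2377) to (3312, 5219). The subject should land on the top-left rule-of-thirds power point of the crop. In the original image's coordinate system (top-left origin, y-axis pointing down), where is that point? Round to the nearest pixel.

Crop width = 3312 − 72 = 3240 px; one third is 1080.00 px.
Crop height = 5219 − 2377 = 2842 px; one third is 947.33 px.
The top-left point is one-third across and one-third down within the crop:
x = 72 + 1 × 1080.00 ≈ 1152; y = 2377 + 1 × 947.33 ≈ 3324.

x = 1152 px, y = 3324 px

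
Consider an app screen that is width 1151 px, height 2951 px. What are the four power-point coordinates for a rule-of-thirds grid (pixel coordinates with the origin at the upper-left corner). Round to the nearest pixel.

(384, 984), (767, 984), (384, 1967), (767, 1967)

One third of 1151 is 383.67; one third of 2951 is 983.67.
Vertical third lines at x = 384 and x = 767; horizontal third lines at y = 984 and y = 1967.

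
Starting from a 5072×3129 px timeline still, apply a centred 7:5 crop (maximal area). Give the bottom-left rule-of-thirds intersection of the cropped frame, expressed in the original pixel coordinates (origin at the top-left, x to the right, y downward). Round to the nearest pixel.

5072/3129 > 7/5, so the 7:5 crop keeps the full height 3129 and trims width to 3129 × 7/5 = 4380.60 px.
Left offset = (5072 − 4380.60)/2 = 345.70 px; top offset = 0.
Bottom-left is one-third across and two-thirds down within the crop:
x = 345.70 + 1 × 4380.60/3 ≈ 1806; y = 0.00 + 2 × 3129.00/3 ≈ 2086.

(1806, 2086)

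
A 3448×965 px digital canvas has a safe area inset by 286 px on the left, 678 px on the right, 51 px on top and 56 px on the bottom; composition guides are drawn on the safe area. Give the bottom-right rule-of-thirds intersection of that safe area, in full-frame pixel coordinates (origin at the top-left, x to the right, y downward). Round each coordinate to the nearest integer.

Content width = 3448 − 286 − 678 = 2484 px; content height = 965 − 51 − 56 = 858 px.
Bottom-right is two-thirds across and two-thirds down within the safe area.
x = 286 + 2 × 2484/3 = 286 + 1656.00 ≈ 1942
y = 51 + 2 × 858/3 = 51 + 572.00 ≈ 623

(1942, 623)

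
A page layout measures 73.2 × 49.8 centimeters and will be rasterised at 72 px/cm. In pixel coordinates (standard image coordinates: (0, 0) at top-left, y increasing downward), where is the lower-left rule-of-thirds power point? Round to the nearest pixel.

x = 1757 px, y = 2390 px

In pixels the canvas is 73.2 × 72 = 5270.4 wide and 49.8 × 72 = 3585.6 tall.
The lower-left point is one-third across and two-thirds down:
x = 1 × 5270.4/3 ≈ 1757; y = 2 × 3585.6/3 ≈ 2390.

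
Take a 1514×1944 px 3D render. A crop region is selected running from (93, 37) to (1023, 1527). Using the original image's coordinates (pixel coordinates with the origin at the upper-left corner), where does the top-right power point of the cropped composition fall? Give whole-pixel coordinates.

(713, 534)

Crop width = 1023 − 93 = 930 px; one third is 310.00 px.
Crop height = 1527 − 37 = 1490 px; one third is 496.67 px.
The top-right point is two-thirds across and one-third down within the crop:
x = 93 + 2 × 310.00 ≈ 713; y = 37 + 1 × 496.67 ≈ 534.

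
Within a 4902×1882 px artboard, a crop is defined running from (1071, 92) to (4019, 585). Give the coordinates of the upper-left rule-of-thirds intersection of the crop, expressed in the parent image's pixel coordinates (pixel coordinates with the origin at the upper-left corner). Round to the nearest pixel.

Crop width = 4019 − 1071 = 2948 px; one third is 982.67 px.
Crop height = 585 − 92 = 493 px; one third is 164.33 px.
The upper-left point is one-third across and one-third down within the crop:
x = 1071 + 1 × 982.67 ≈ 2054; y = 92 + 1 × 164.33 ≈ 256.

(2054, 256)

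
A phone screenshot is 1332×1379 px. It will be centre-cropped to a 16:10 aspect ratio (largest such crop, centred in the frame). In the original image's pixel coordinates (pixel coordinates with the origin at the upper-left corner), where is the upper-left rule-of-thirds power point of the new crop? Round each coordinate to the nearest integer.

(444, 551)

1332/1379 < 16/10, so the 16:10 crop keeps the full width 1332 and trims height to 1332 × 10/16 = 832.50 px.
Top offset = (1379 − 832.50)/2 = 273.25 px; left offset = 0.
Upper-left is one-third across and one-third down within the crop:
x = 0.00 + 1 × 1332.00/3 ≈ 444; y = 273.25 + 1 × 832.50/3 ≈ 551.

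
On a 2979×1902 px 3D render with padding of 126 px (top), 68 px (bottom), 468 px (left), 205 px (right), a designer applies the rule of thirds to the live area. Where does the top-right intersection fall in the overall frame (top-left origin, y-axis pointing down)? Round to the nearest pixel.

Content width = 2979 − 468 − 205 = 2306 px; content height = 1902 − 126 − 68 = 1708 px.
Top-right is two-thirds across and one-third down within the live area.
x = 468 + 2 × 2306/3 = 468 + 1537.33 ≈ 2005
y = 126 + 1 × 1708/3 = 126 + 569.33 ≈ 695

(2005, 695)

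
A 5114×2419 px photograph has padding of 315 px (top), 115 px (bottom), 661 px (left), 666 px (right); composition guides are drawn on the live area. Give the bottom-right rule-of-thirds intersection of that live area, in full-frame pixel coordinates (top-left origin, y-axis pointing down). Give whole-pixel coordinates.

Content width = 5114 − 661 − 666 = 3787 px; content height = 2419 − 315 − 115 = 1989 px.
Bottom-right is two-thirds across and two-thirds down within the live area.
x = 661 + 2 × 3787/3 = 661 + 2524.67 ≈ 3186
y = 315 + 2 × 1989/3 = 315 + 1326.00 ≈ 1641

(3186, 1641)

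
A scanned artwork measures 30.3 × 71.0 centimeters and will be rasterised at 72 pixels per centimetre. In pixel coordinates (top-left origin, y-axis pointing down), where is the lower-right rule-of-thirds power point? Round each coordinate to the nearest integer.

In pixels the canvas is 30.3 × 72 = 2181.6 wide and 71.0 × 72 = 5112 tall.
The lower-right point is two-thirds across and two-thirds down:
x = 2 × 2181.6/3 ≈ 1454; y = 2 × 5112/3 ≈ 3408.

x = 1454 px, y = 3408 px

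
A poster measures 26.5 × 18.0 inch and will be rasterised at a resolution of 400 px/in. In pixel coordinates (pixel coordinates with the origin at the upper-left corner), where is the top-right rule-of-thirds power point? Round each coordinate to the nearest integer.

(7067, 2400)

In pixels the canvas is 26.5 × 400 = 10600 wide and 18.0 × 400 = 7200 tall.
The top-right point is two-thirds across and one-third down:
x = 2 × 10600/3 ≈ 7067; y = 1 × 7200/3 ≈ 2400.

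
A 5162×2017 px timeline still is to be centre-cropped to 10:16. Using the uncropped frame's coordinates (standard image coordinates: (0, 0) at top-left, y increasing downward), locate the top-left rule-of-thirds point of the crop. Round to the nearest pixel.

x = 2371 px, y = 672 px

5162/2017 > 10/16, so the 10:16 crop keeps the full height 2017 and trims width to 2017 × 10/16 = 1260.62 px.
Left offset = (5162 − 1260.62)/2 = 1950.69 px; top offset = 0.
Top-left is one-third across and one-third down within the crop:
x = 1950.69 + 1 × 1260.62/3 ≈ 2371; y = 0.00 + 1 × 2017.00/3 ≈ 672.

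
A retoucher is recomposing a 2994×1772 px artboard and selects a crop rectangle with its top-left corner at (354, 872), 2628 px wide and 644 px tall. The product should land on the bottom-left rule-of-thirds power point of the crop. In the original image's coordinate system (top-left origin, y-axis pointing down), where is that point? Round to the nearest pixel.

One third of the crop width 2628 is 876.00 px.
One third of the crop height 644 is 214.67 px.
The bottom-left point is one-third across and two-thirds down within the crop:
x = 354 + 1 × 876.00 ≈ 1230; y = 872 + 2 × 214.67 ≈ 1301.

(1230, 1301)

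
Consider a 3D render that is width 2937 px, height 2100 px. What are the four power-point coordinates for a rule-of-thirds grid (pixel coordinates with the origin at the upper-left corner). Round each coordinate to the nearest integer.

One third of 2937 is 979; one third of 2100 is 700.
Vertical third lines at x = 979 and x = 1958; horizontal third lines at y = 700 and y = 1400.

(979, 700), (1958, 700), (979, 1400), (1958, 1400)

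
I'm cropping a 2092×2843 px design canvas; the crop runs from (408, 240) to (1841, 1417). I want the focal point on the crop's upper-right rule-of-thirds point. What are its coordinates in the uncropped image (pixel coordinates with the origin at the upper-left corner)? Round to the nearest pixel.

(1363, 632)

Crop width = 1841 − 408 = 1433 px; one third is 477.67 px.
Crop height = 1417 − 240 = 1177 px; one third is 392.33 px.
The upper-right point is two-thirds across and one-third down within the crop:
x = 408 + 2 × 477.67 ≈ 1363; y = 240 + 1 × 392.33 ≈ 632.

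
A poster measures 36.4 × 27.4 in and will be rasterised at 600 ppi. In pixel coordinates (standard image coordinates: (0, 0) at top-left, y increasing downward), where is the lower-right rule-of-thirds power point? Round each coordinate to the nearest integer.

In pixels the canvas is 36.4 × 600 = 21840 wide and 27.4 × 600 = 16440 tall.
The lower-right point is two-thirds across and two-thirds down:
x = 2 × 21840/3 ≈ 14560; y = 2 × 16440/3 ≈ 10960.

x = 14560 px, y = 10960 px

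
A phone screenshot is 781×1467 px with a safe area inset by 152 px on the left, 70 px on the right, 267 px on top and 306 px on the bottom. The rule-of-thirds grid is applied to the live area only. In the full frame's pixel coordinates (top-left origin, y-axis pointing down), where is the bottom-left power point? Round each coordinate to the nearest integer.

Content width = 781 − 152 − 70 = 559 px; content height = 1467 − 267 − 306 = 894 px.
Bottom-left is one-third across and two-thirds down within the live area.
x = 152 + 1 × 559/3 = 152 + 186.33 ≈ 338
y = 267 + 2 × 894/3 = 267 + 596.00 ≈ 863

(338, 863)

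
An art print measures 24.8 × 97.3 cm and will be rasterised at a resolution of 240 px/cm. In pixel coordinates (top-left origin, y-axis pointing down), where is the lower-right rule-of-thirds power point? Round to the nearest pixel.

In pixels the canvas is 24.8 × 240 = 5952 wide and 97.3 × 240 = 23352 tall.
The lower-right point is two-thirds across and two-thirds down:
x = 2 × 5952/3 ≈ 3968; y = 2 × 23352/3 ≈ 15568.

x = 3968 px, y = 15568 px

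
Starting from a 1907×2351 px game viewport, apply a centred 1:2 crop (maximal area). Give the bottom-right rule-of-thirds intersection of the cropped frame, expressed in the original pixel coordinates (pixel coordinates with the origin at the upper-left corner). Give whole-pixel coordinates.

1907/2351 > 1/2, so the 1:2 crop keeps the full height 2351 and trims width to 2351 × 1/2 = 1175.50 px.
Left offset = (1907 − 1175.50)/2 = 365.75 px; top offset = 0.
Bottom-right is two-thirds across and two-thirds down within the crop:
x = 365.75 + 2 × 1175.50/3 ≈ 1149; y = 0.00 + 2 × 2351.00/3 ≈ 1567.

x = 1149 px, y = 1567 px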